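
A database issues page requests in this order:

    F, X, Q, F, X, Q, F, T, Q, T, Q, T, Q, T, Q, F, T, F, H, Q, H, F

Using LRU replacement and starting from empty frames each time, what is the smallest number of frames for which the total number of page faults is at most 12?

3

f=1: 22 faults
f=2: 14 faults
f=3: 6 faults
f=4: 5 faults
f=5: 5 faults
Smallest f with faults ≤ 12 is 3.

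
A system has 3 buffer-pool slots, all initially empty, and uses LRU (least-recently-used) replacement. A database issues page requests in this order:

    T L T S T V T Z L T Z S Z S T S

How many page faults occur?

T: miss, frames {T}
L: miss, frames {T,L}
T: hit
S: miss, frames {L,T,S}
T: hit
V: miss, evict L, frames {S,T,V}
T: hit
Z: miss, evict S, frames {V,T,Z}
L: miss, evict V, frames {T,Z,L}
T: hit
Z: hit
S: miss, evict L, frames {T,Z,S}
Z: hit
S: hit
T: hit
S: hit
Page faults: 7.

7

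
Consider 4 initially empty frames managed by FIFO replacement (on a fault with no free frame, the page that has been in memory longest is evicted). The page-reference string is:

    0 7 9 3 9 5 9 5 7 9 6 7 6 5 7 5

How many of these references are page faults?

0 -> miss, frames (0)
7 -> miss, frames (0 7)
9 -> miss, frames (0 7 9)
3 -> miss, frames (0 7 9 3)
9 -> hit
5 -> miss, evict 0, frames (7 9 3 5)
9 -> hit
5 -> hit
7 -> hit
9 -> hit
6 -> miss, evict 7, frames (9 3 5 6)
7 -> miss, evict 9, frames (3 5 6 7)
6 -> hit
5 -> hit
7 -> hit
5 -> hit
Page faults: 7.

7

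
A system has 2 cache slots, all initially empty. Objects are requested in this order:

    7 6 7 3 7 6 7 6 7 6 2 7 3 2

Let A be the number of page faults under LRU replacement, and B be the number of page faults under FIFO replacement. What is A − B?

-1

Under LRU: F F . F . F . . . . F F F F → 8 faults.
Under FIFO: F F . F F F . . . . F F F F → 9 faults.
A − B = 8 − 9 = -1.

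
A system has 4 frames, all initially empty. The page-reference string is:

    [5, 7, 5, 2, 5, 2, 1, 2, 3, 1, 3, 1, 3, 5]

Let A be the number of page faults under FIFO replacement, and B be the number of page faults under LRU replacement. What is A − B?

Under FIFO: F F . F . . F . F . . . . F → 6 faults.
Under LRU: F F . F . . F . F . . . . . → 5 faults.
A − B = 6 − 5 = 1.

1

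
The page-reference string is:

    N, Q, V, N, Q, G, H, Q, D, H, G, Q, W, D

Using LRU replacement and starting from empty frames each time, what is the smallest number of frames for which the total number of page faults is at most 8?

4

f=1: 14 faults
f=2: 14 faults
f=3: 10 faults
f=4: 8 faults
f=5: 7 faults
f=6: 7 faults
f=7: 7 faults
Smallest f with faults ≤ 8 is 4.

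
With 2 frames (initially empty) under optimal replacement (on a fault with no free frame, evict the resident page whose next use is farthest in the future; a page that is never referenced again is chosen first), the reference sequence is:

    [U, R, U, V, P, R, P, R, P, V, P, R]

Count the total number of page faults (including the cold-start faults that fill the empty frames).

6

U → fault, frames {U}
R → fault, frames {U,R}
U → hit
V → fault, evict U, frames {R,V}
P → fault, evict V, frames {R,P}
R → hit
P → hit
R → hit
P → hit
V → fault, evict R, frames {P,V}
P → hit
R → fault, evict V, frames {P,R}
Page faults: 6.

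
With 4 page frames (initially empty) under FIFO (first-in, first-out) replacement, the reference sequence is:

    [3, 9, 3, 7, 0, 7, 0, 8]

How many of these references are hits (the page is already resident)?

3 → miss, frames [3]
9 → miss, frames [3, 9]
3 → hit
7 → miss, frames [3, 9, 7]
0 → miss, frames [3, 9, 7, 0]
7 → hit
0 → hit
8 → miss, evict 3, frames [9, 7, 0, 8]
Hits: 3.

3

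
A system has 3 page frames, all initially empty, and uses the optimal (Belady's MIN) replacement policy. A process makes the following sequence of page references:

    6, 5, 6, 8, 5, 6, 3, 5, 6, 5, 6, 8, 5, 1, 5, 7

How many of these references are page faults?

6 → fault, frames [6]
5 → fault, frames [6, 5]
6 → hit
8 → fault, frames [6, 5, 8]
5 → hit
6 → hit
3 → fault, evict 8, frames [6, 5, 3]
5 → hit
6 → hit
5 → hit
6 → hit
8 → fault, evict 3, frames [6, 5, 8]
5 → hit
1 → fault, evict 8, frames [6, 5, 1]
5 → hit
7 → fault, evict 1, frames [6, 5, 7]
Page faults: 7.

7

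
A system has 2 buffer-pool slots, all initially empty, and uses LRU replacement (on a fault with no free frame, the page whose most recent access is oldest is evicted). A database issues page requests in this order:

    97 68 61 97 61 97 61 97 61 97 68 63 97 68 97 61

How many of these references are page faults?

9

97: miss, frames {97}
68: miss, frames {97,68}
61: miss, evict 97, frames {68,61}
97: miss, evict 68, frames {61,97}
61: hit
97: hit
61: hit
97: hit
61: hit
97: hit
68: miss, evict 61, frames {97,68}
63: miss, evict 97, frames {68,63}
97: miss, evict 68, frames {63,97}
68: miss, evict 63, frames {97,68}
97: hit
61: miss, evict 68, frames {97,61}
Page faults: 9.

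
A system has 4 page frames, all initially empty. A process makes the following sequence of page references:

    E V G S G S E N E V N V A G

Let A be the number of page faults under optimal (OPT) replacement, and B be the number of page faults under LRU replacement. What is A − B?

Under OPT: F F F F . . . F . . . . F . → 6 faults.
Under LRU: F F F F . . . F . F . . F F → 8 faults.
A − B = 6 − 8 = -2.

-2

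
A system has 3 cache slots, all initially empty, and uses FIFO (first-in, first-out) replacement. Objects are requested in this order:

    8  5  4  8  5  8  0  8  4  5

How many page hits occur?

8 -> miss, frames (8)
5 -> miss, frames (8 5)
4 -> miss, frames (8 5 4)
8 -> hit
5 -> hit
8 -> hit
0 -> miss, evict 8, frames (5 4 0)
8 -> miss, evict 5, frames (4 0 8)
4 -> hit
5 -> miss, evict 4, frames (0 8 5)
Hits: 4.

4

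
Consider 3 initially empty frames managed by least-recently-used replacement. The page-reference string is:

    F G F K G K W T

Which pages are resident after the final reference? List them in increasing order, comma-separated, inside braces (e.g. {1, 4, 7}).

F: fault, frames [F]
G: fault, frames [F, G]
F: hit
K: fault, frames [G, F, K]
G: hit
K: hit
W: fault, evict F, frames [G, K, W]
T: fault, evict G, frames [K, W, T]

{K, T, W}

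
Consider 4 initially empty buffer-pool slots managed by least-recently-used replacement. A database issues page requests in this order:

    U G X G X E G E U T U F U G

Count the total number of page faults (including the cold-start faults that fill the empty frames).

7

U → fault, frames [U]
G → fault, frames [U, G]
X → fault, frames [U, G, X]
G → hit
X → hit
E → fault, frames [U, G, X, E]
G → hit
E → hit
U → hit
T → fault, evict X, frames [G, E, U, T]
U → hit
F → fault, evict G, frames [E, T, U, F]
U → hit
G → fault, evict E, frames [T, F, U, G]
Page faults: 7.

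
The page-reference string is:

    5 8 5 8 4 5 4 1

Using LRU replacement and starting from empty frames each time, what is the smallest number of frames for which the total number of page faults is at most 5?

2

f=1: 8 faults
f=2: 5 faults
f=3: 4 faults
f=4: 4 faults
Smallest f with faults ≤ 5 is 2.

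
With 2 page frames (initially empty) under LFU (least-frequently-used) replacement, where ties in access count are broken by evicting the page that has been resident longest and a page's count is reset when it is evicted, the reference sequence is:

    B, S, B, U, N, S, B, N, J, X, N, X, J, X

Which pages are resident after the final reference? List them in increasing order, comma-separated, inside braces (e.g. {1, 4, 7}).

B -> miss, frames (B)
S -> miss, frames (B S)
B -> hit
U -> miss, evict S, frames (B U)
N -> miss, evict U, frames (B N)
S -> miss, evict N, frames (B S)
B -> hit
N -> miss, evict S, frames (B N)
J -> miss, evict N, frames (B J)
X -> miss, evict J, frames (B X)
N -> miss, evict X, frames (B N)
X -> miss, evict N, frames (B X)
J -> miss, evict X, frames (B J)
X -> miss, evict J, frames (B X)

{B, X}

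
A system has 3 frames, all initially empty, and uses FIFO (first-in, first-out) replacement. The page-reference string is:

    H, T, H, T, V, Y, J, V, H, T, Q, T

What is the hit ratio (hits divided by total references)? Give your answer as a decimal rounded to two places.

H: fault, frames {H}
T: fault, frames {H,T}
H: hit
T: hit
V: fault, frames {H,T,V}
Y: fault, evict H, frames {T,V,Y}
J: fault, evict T, frames {V,Y,J}
V: hit
H: fault, evict V, frames {Y,J,H}
T: fault, evict Y, frames {J,H,T}
Q: fault, evict J, frames {H,T,Q}
T: hit
Hits: 4 of 12 references → 4/12 = 0.3333.

0.33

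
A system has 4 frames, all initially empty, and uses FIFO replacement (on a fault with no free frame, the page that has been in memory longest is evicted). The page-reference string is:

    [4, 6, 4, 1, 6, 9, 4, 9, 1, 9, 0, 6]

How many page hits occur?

7

4 -> fault, frames (4)
6 -> fault, frames (4 6)
4 -> hit
1 -> fault, frames (4 6 1)
6 -> hit
9 -> fault, frames (4 6 1 9)
4 -> hit
9 -> hit
1 -> hit
9 -> hit
0 -> fault, evict 4, frames (6 1 9 0)
6 -> hit
Hits: 7.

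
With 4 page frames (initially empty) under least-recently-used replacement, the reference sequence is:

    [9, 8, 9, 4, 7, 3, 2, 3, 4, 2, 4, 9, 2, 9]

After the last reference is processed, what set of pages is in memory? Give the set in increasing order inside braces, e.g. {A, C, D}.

9 -> miss, frames (9)
8 -> miss, frames (9 8)
9 -> hit
4 -> miss, frames (8 9 4)
7 -> miss, frames (8 9 4 7)
3 -> miss, evict 8, frames (9 4 7 3)
2 -> miss, evict 9, frames (4 7 3 2)
3 -> hit
4 -> hit
2 -> hit
4 -> hit
9 -> miss, evict 7, frames (3 2 4 9)
2 -> hit
9 -> hit

{2, 3, 4, 9}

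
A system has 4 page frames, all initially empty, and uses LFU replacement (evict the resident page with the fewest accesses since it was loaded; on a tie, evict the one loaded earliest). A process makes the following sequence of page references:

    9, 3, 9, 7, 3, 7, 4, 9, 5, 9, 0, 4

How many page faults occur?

9 → fault, frames {9}
3 → fault, frames {9,3}
9 → hit
7 → fault, frames {9,3,7}
3 → hit
7 → hit
4 → fault, frames {9,3,7,4}
9 → hit
5 → fault, evict 4, frames {9,3,7,5}
9 → hit
0 → fault, evict 5, frames {9,3,7,0}
4 → fault, evict 0, frames {9,3,7,4}
Page faults: 7.

7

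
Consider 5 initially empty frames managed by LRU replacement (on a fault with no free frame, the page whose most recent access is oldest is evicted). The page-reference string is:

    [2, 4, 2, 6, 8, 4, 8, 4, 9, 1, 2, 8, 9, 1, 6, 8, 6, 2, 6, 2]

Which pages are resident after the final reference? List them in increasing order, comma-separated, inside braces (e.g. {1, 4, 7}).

{1, 2, 6, 8, 9}

2: fault, frames {2}
4: fault, frames {2,4}
2: hit
6: fault, frames {4,2,6}
8: fault, frames {4,2,6,8}
4: hit
8: hit
4: hit
9: fault, frames {2,6,8,4,9}
1: fault, evict 2, frames {6,8,4,9,1}
2: fault, evict 6, frames {8,4,9,1,2}
8: hit
9: hit
1: hit
6: fault, evict 4, frames {2,8,9,1,6}
8: hit
6: hit
2: hit
6: hit
2: hit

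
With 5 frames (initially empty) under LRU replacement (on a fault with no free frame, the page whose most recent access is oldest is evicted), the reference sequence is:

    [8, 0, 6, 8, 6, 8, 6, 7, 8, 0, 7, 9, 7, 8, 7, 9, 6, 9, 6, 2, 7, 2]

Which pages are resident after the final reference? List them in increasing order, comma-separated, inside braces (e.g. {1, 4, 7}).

{2, 6, 7, 8, 9}

8 → fault, frames [8]
0 → fault, frames [8, 0]
6 → fault, frames [8, 0, 6]
8 → hit
6 → hit
8 → hit
6 → hit
7 → fault, frames [0, 8, 6, 7]
8 → hit
0 → hit
7 → hit
9 → fault, frames [6, 8, 0, 7, 9]
7 → hit
8 → hit
7 → hit
9 → hit
6 → hit
9 → hit
6 → hit
2 → fault, evict 0, frames [8, 7, 9, 6, 2]
7 → hit
2 → hit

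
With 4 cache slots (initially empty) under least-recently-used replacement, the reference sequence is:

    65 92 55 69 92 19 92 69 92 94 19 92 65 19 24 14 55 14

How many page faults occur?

10

65: miss, frames (65)
92: miss, frames (65 92)
55: miss, frames (65 92 55)
69: miss, frames (65 92 55 69)
92: hit
19: miss, evict 65, frames (55 69 92 19)
92: hit
69: hit
92: hit
94: miss, evict 55, frames (19 69 92 94)
19: hit
92: hit
65: miss, evict 69, frames (94 19 92 65)
19: hit
24: miss, evict 94, frames (92 65 19 24)
14: miss, evict 92, frames (65 19 24 14)
55: miss, evict 65, frames (19 24 14 55)
14: hit
Page faults: 10.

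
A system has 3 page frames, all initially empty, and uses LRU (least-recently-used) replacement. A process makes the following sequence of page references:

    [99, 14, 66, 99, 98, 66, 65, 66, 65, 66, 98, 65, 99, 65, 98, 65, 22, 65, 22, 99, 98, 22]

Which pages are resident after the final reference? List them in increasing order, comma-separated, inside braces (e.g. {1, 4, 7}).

{22, 98, 99}

99 -> miss, frames (99)
14 -> miss, frames (99 14)
66 -> miss, frames (99 14 66)
99 -> hit
98 -> miss, evict 14, frames (66 99 98)
66 -> hit
65 -> miss, evict 99, frames (98 66 65)
66 -> hit
65 -> hit
66 -> hit
98 -> hit
65 -> hit
99 -> miss, evict 66, frames (98 65 99)
65 -> hit
98 -> hit
65 -> hit
22 -> miss, evict 99, frames (98 65 22)
65 -> hit
22 -> hit
99 -> miss, evict 98, frames (65 22 99)
98 -> miss, evict 65, frames (22 99 98)
22 -> hit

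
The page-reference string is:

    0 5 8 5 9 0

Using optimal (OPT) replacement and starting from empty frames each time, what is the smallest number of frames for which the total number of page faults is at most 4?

3

f=1: 6 faults
f=2: 5 faults
f=3: 4 faults
f=4: 4 faults
Smallest f with faults ≤ 4 is 3.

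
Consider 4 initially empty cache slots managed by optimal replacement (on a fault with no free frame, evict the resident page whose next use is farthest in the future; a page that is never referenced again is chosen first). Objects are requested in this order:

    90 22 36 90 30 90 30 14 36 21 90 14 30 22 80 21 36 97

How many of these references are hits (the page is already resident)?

90: miss, frames [90]
22: miss, frames [90, 22]
36: miss, frames [90, 22, 36]
90: hit
30: miss, frames [90, 22, 36, 30]
90: hit
30: hit
14: miss, evict 22, frames [90, 36, 30, 14]
36: hit
21: miss, evict 36, frames [90, 30, 14, 21]
90: hit
14: hit
30: hit
22: miss, evict 14, frames [90, 30, 21, 22]
80: miss, evict 22, frames [90, 30, 21, 80]
21: hit
36: miss, evict 80, frames [90, 30, 21, 36]
97: miss, evict 36, frames [90, 30, 21, 97]
Hits: 8.

8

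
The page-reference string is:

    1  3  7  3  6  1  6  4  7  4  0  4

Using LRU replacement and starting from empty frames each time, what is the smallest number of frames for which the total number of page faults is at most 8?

2

f=1: 12 faults
f=2: 8 faults
f=3: 8 faults
f=4: 7 faults
f=5: 6 faults
f=6: 6 faults
Smallest f with faults ≤ 8 is 2.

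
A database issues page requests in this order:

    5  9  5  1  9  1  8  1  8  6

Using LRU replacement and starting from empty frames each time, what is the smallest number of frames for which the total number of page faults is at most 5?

3

f=1: 10 faults
f=2: 6 faults
f=3: 5 faults
f=4: 5 faults
f=5: 5 faults
Smallest f with faults ≤ 5 is 3.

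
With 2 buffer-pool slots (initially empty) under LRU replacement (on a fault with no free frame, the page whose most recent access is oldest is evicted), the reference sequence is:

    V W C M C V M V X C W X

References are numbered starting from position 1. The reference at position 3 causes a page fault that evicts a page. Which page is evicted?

pos 1: V: fault, frames {V}
pos 2: W: fault, frames {V,W}
pos 3: C: fault, evict V, frames {W,C}
At position 3, page V is evicted.

V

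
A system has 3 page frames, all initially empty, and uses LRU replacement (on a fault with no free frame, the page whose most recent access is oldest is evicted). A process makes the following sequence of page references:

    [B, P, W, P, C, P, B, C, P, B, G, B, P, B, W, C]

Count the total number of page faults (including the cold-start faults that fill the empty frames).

B → miss, frames {B}
P → miss, frames {B,P}
W → miss, frames {B,P,W}
P → hit
C → miss, evict B, frames {W,P,C}
P → hit
B → miss, evict W, frames {C,P,B}
C → hit
P → hit
B → hit
G → miss, evict C, frames {P,B,G}
B → hit
P → hit
B → hit
W → miss, evict G, frames {P,B,W}
C → miss, evict P, frames {B,W,C}
Page faults: 8.

8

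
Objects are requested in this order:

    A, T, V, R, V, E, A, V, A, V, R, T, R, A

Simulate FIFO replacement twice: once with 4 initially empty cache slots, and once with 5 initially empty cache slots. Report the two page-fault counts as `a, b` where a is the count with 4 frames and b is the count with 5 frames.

7, 5

4 frames: F F F F . F F . . . . F . . → 7 faults.
5 frames: F F F F . F . . . . . . . . → 5 faults.
5 < 7: adding a frame reduced faults, as is typical.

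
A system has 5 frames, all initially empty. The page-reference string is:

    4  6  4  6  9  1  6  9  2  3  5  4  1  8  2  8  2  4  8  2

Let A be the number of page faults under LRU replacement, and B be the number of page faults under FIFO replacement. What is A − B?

Under LRU: F F . . F F . . F F F F F F F . . . . . → 11 faults.
Under FIFO: F F . . F F . . F F F F . F . . . . . . → 9 faults.
A − B = 11 − 9 = 2.

2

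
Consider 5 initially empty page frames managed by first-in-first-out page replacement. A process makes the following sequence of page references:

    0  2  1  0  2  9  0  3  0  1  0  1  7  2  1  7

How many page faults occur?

6

0 -> miss, frames [0]
2 -> miss, frames [0, 2]
1 -> miss, frames [0, 2, 1]
0 -> hit
2 -> hit
9 -> miss, frames [0, 2, 1, 9]
0 -> hit
3 -> miss, frames [0, 2, 1, 9, 3]
0 -> hit
1 -> hit
0 -> hit
1 -> hit
7 -> miss, evict 0, frames [2, 1, 9, 3, 7]
2 -> hit
1 -> hit
7 -> hit
Page faults: 6.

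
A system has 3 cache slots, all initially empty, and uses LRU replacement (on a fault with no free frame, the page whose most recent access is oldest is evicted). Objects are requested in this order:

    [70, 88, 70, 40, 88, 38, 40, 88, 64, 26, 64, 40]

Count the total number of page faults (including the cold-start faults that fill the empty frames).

7

70 → fault, frames {70}
88 → fault, frames {70,88}
70 → hit
40 → fault, frames {88,70,40}
88 → hit
38 → fault, evict 70, frames {40,88,38}
40 → hit
88 → hit
64 → fault, evict 38, frames {40,88,64}
26 → fault, evict 40, frames {88,64,26}
64 → hit
40 → fault, evict 88, frames {26,64,40}
Page faults: 7.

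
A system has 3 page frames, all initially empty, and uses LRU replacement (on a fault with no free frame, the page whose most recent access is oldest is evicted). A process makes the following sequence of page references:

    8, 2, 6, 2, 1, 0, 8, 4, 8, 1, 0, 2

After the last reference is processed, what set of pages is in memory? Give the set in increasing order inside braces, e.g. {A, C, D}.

8 → miss, frames {8}
2 → miss, frames {8,2}
6 → miss, frames {8,2,6}
2 → hit
1 → miss, evict 8, frames {6,2,1}
0 → miss, evict 6, frames {2,1,0}
8 → miss, evict 2, frames {1,0,8}
4 → miss, evict 1, frames {0,8,4}
8 → hit
1 → miss, evict 0, frames {4,8,1}
0 → miss, evict 4, frames {8,1,0}
2 → miss, evict 8, frames {1,0,2}

{0, 1, 2}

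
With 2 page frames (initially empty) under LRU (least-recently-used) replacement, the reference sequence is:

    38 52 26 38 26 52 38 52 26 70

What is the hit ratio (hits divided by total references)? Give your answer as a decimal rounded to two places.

38: fault, frames {38}
52: fault, frames {38,52}
26: fault, evict 38, frames {52,26}
38: fault, evict 52, frames {26,38}
26: hit
52: fault, evict 38, frames {26,52}
38: fault, evict 26, frames {52,38}
52: hit
26: fault, evict 38, frames {52,26}
70: fault, evict 52, frames {26,70}
Hits: 2 of 10 references → 2/10 = 0.2000.

0.20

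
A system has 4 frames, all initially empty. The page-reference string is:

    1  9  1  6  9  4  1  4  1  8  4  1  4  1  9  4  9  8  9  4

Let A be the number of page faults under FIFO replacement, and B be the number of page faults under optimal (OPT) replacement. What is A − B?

2

Under FIFO: F F . F . F . . . F . F . . F . . . . . → 7 faults.
Under OPT: F F . F . F . . . F . . . . . . . . . . → 5 faults.
A − B = 7 − 5 = 2.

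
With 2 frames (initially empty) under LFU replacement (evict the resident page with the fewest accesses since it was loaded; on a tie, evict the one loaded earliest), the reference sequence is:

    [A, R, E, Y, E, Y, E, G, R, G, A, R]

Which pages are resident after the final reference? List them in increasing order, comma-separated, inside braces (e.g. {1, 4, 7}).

{E, R}

A → miss, frames {A}
R → miss, frames {A,R}
E → miss, evict A, frames {R,E}
Y → miss, evict R, frames {E,Y}
E → hit
Y → hit
E → hit
G → miss, evict Y, frames {E,G}
R → miss, evict G, frames {E,R}
G → miss, evict R, frames {E,G}
A → miss, evict G, frames {E,A}
R → miss, evict A, frames {E,R}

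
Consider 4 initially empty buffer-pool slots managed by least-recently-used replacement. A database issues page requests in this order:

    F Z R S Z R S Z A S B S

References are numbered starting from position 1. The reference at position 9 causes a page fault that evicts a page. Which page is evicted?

pos 1: F: fault, frames [F]
pos 2: Z: fault, frames [F, Z]
pos 3: R: fault, frames [F, Z, R]
pos 4: S: fault, frames [F, Z, R, S]
pos 5: Z: hit
pos 6: R: hit
pos 7: S: hit
pos 8: Z: hit
pos 9: A: fault, evict F, frames [R, S, Z, A]
At position 9, page F is evicted.

F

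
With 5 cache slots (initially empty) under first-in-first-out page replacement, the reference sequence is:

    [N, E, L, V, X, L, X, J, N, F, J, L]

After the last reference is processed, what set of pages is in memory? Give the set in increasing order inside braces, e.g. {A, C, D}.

{F, J, L, N, X}

N -> miss, frames (N)
E -> miss, frames (N E)
L -> miss, frames (N E L)
V -> miss, frames (N E L V)
X -> miss, frames (N E L V X)
L -> hit
X -> hit
J -> miss, evict N, frames (E L V X J)
N -> miss, evict E, frames (L V X J N)
F -> miss, evict L, frames (V X J N F)
J -> hit
L -> miss, evict V, frames (X J N F L)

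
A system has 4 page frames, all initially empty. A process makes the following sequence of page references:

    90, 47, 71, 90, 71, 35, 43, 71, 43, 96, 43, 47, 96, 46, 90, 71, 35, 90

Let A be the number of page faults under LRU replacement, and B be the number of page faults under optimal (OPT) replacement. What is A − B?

2

Under LRU: F F F . . F F . . F . F . F F F F . → 11 faults.
Under OPT: F F F . . F F . . F . . . F . F F . → 9 faults.
A − B = 11 − 9 = 2.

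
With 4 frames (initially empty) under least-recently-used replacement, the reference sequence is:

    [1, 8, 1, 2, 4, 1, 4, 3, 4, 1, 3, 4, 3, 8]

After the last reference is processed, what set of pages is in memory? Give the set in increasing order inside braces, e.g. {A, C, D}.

{1, 3, 4, 8}

1: miss, frames (1)
8: miss, frames (1 8)
1: hit
2: miss, frames (8 1 2)
4: miss, frames (8 1 2 4)
1: hit
4: hit
3: miss, evict 8, frames (2 1 4 3)
4: hit
1: hit
3: hit
4: hit
3: hit
8: miss, evict 2, frames (1 4 3 8)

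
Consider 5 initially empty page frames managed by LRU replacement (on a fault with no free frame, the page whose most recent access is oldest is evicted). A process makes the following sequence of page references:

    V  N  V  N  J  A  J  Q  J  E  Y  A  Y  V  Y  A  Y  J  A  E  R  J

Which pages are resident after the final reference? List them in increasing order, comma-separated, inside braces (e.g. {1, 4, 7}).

V -> miss, frames {V}
N -> miss, frames {V,N}
V -> hit
N -> hit
J -> miss, frames {V,N,J}
A -> miss, frames {V,N,J,A}
J -> hit
Q -> miss, frames {V,N,A,J,Q}
J -> hit
E -> miss, evict V, frames {N,A,Q,J,E}
Y -> miss, evict N, frames {A,Q,J,E,Y}
A -> hit
Y -> hit
V -> miss, evict Q, frames {J,E,A,Y,V}
Y -> hit
A -> hit
Y -> hit
J -> hit
A -> hit
E -> hit
R -> miss, evict V, frames {Y,J,A,E,R}
J -> hit

{A, E, J, R, Y}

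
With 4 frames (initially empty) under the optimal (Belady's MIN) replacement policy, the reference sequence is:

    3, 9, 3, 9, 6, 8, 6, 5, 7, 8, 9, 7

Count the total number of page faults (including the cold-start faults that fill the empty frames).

6

3 → miss, frames (3)
9 → miss, frames (3 9)
3 → hit
9 → hit
6 → miss, frames (3 9 6)
8 → miss, frames (3 9 6 8)
6 → hit
5 → miss, evict 6, frames (3 9 8 5)
7 → miss, evict 5, frames (3 9 8 7)
8 → hit
9 → hit
7 → hit
Page faults: 6.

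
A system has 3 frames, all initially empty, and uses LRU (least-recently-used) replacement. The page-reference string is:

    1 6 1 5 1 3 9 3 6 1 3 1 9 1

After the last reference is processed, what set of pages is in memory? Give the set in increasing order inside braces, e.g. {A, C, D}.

1 → miss, frames {1}
6 → miss, frames {1,6}
1 → hit
5 → miss, frames {6,1,5}
1 → hit
3 → miss, evict 6, frames {5,1,3}
9 → miss, evict 5, frames {1,3,9}
3 → hit
6 → miss, evict 1, frames {9,3,6}
1 → miss, evict 9, frames {3,6,1}
3 → hit
1 → hit
9 → miss, evict 6, frames {3,1,9}
1 → hit

{1, 3, 9}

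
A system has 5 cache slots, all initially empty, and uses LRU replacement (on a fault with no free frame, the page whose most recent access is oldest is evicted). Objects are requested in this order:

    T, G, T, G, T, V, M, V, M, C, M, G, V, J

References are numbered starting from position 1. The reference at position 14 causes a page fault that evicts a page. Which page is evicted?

T

pos 1: T -> miss, frames [T]
pos 2: G -> miss, frames [T, G]
pos 3: T -> hit
pos 4: G -> hit
pos 5: T -> hit
pos 6: V -> miss, frames [G, T, V]
pos 7: M -> miss, frames [G, T, V, M]
pos 8: V -> hit
pos 9: M -> hit
pos 10: C -> miss, frames [G, T, V, M, C]
pos 11: M -> hit
pos 12: G -> hit
pos 13: V -> hit
pos 14: J -> miss, evict T, frames [C, M, G, V, J]
At position 14, page T is evicted.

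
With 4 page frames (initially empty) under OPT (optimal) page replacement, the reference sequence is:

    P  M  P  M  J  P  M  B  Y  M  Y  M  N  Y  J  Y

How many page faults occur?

6

P → miss, frames (P)
M → miss, frames (P M)
P → hit
M → hit
J → miss, frames (P M J)
P → hit
M → hit
B → miss, frames (P M J B)
Y → miss, evict B, frames (P M J Y)
M → hit
Y → hit
M → hit
N → miss, evict M, frames (P J Y N)
Y → hit
J → hit
Y → hit
Page faults: 6.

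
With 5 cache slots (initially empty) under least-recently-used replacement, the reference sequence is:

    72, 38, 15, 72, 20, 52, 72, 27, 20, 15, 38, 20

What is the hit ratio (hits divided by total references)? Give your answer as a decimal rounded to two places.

0.42

72 → miss, frames [72]
38 → miss, frames [72, 38]
15 → miss, frames [72, 38, 15]
72 → hit
20 → miss, frames [38, 15, 72, 20]
52 → miss, frames [38, 15, 72, 20, 52]
72 → hit
27 → miss, evict 38, frames [15, 20, 52, 72, 27]
20 → hit
15 → hit
38 → miss, evict 52, frames [72, 27, 20, 15, 38]
20 → hit
Hits: 5 of 12 references → 5/12 = 0.4167.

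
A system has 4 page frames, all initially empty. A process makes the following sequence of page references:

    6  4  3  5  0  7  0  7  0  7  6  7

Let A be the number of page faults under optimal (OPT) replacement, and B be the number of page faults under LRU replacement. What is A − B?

Under OPT: F F F F F F . . . . . . → 6 faults.
Under LRU: F F F F F F . . . . F . → 7 faults.
A − B = 6 − 7 = -1.

-1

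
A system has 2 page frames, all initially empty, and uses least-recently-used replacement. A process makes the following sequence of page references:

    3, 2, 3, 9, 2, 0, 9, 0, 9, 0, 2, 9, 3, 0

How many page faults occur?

3 -> fault, frames (3)
2 -> fault, frames (3 2)
3 -> hit
9 -> fault, evict 2, frames (3 9)
2 -> fault, evict 3, frames (9 2)
0 -> fault, evict 9, frames (2 0)
9 -> fault, evict 2, frames (0 9)
0 -> hit
9 -> hit
0 -> hit
2 -> fault, evict 9, frames (0 2)
9 -> fault, evict 0, frames (2 9)
3 -> fault, evict 2, frames (9 3)
0 -> fault, evict 9, frames (3 0)
Page faults: 10.

10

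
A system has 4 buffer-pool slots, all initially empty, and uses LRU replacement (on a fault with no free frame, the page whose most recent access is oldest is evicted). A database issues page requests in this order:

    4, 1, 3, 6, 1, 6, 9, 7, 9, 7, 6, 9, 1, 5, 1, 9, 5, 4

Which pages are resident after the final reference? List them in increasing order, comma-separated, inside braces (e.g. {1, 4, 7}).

{1, 4, 5, 9}

4: fault, frames [4]
1: fault, frames [4, 1]
3: fault, frames [4, 1, 3]
6: fault, frames [4, 1, 3, 6]
1: hit
6: hit
9: fault, evict 4, frames [3, 1, 6, 9]
7: fault, evict 3, frames [1, 6, 9, 7]
9: hit
7: hit
6: hit
9: hit
1: hit
5: fault, evict 7, frames [6, 9, 1, 5]
1: hit
9: hit
5: hit
4: fault, evict 6, frames [1, 9, 5, 4]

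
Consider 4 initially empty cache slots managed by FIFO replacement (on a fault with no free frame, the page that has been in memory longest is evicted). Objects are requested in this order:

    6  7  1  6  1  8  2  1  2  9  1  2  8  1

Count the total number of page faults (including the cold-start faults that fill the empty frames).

6: fault, frames [6]
7: fault, frames [6, 7]
1: fault, frames [6, 7, 1]
6: hit
1: hit
8: fault, frames [6, 7, 1, 8]
2: fault, evict 6, frames [7, 1, 8, 2]
1: hit
2: hit
9: fault, evict 7, frames [1, 8, 2, 9]
1: hit
2: hit
8: hit
1: hit
Page faults: 6.

6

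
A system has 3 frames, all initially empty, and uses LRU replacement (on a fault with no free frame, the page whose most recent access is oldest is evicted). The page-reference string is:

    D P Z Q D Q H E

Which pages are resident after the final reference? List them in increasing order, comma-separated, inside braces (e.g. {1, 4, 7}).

{E, H, Q}

D: fault, frames {D}
P: fault, frames {D,P}
Z: fault, frames {D,P,Z}
Q: fault, evict D, frames {P,Z,Q}
D: fault, evict P, frames {Z,Q,D}
Q: hit
H: fault, evict Z, frames {D,Q,H}
E: fault, evict D, frames {Q,H,E}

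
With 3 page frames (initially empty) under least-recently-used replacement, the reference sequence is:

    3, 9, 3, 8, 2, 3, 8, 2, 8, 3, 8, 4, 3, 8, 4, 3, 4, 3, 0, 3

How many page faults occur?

3: miss, frames [3]
9: miss, frames [3, 9]
3: hit
8: miss, frames [9, 3, 8]
2: miss, evict 9, frames [3, 8, 2]
3: hit
8: hit
2: hit
8: hit
3: hit
8: hit
4: miss, evict 2, frames [3, 8, 4]
3: hit
8: hit
4: hit
3: hit
4: hit
3: hit
0: miss, evict 8, frames [4, 3, 0]
3: hit
Page faults: 6.

6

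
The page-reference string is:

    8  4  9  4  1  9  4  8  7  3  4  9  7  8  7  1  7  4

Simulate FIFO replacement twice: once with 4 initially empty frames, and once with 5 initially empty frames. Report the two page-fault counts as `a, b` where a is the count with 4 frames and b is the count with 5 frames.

4 frames: F F F . F . . . F F F F . F F F . F → 12 faults.
5 frames: F F F . F . . . F F . . . F . . . F → 8 faults.
8 < 12: adding a frame reduced faults, as is typical.

12, 8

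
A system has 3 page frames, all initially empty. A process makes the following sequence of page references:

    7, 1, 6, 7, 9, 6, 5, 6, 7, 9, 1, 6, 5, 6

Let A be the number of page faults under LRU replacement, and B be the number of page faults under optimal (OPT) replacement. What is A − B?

3

Under LRU: F F F . F . F . F F F F F . → 10 faults.
Under OPT: F F F . F . F . . F F . . . → 7 faults.
A − B = 10 − 7 = 3.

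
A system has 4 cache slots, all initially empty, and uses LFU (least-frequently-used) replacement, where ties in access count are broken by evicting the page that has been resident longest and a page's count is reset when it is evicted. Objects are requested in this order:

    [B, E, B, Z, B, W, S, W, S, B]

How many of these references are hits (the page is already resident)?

B → fault, frames (B)
E → fault, frames (B E)
B → hit
Z → fault, frames (B E Z)
B → hit
W → fault, frames (B E Z W)
S → fault, evict E, frames (B Z W S)
W → hit
S → hit
B → hit
Hits: 5.

5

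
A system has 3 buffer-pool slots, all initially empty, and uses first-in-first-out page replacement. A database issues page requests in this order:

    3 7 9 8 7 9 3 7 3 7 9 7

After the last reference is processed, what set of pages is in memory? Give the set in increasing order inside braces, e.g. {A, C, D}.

{3, 7, 9}

3 → fault, frames (3)
7 → fault, frames (3 7)
9 → fault, frames (3 7 9)
8 → fault, evict 3, frames (7 9 8)
7 → hit
9 → hit
3 → fault, evict 7, frames (9 8 3)
7 → fault, evict 9, frames (8 3 7)
3 → hit
7 → hit
9 → fault, evict 8, frames (3 7 9)
7 → hit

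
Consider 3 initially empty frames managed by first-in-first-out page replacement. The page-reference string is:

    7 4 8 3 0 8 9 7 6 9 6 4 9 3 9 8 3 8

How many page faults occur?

12

7 -> fault, frames (7)
4 -> fault, frames (7 4)
8 -> fault, frames (7 4 8)
3 -> fault, evict 7, frames (4 8 3)
0 -> fault, evict 4, frames (8 3 0)
8 -> hit
9 -> fault, evict 8, frames (3 0 9)
7 -> fault, evict 3, frames (0 9 7)
6 -> fault, evict 0, frames (9 7 6)
9 -> hit
6 -> hit
4 -> fault, evict 9, frames (7 6 4)
9 -> fault, evict 7, frames (6 4 9)
3 -> fault, evict 6, frames (4 9 3)
9 -> hit
8 -> fault, evict 4, frames (9 3 8)
3 -> hit
8 -> hit
Page faults: 12.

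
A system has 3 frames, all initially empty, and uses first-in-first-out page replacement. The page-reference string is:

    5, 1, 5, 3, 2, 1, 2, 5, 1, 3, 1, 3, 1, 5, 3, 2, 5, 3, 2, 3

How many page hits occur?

5 -> miss, frames {5}
1 -> miss, frames {5,1}
5 -> hit
3 -> miss, frames {5,1,3}
2 -> miss, evict 5, frames {1,3,2}
1 -> hit
2 -> hit
5 -> miss, evict 1, frames {3,2,5}
1 -> miss, evict 3, frames {2,5,1}
3 -> miss, evict 2, frames {5,1,3}
1 -> hit
3 -> hit
1 -> hit
5 -> hit
3 -> hit
2 -> miss, evict 5, frames {1,3,2}
5 -> miss, evict 1, frames {3,2,5}
3 -> hit
2 -> hit
3 -> hit
Hits: 11.

11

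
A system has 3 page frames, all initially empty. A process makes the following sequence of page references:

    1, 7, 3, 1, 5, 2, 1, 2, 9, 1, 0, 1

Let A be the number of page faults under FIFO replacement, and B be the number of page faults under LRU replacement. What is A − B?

1

Under FIFO: F F F . F F F . F . F . → 8 faults.
Under LRU: F F F . F F . . F . F . → 7 faults.
A − B = 8 − 7 = 1.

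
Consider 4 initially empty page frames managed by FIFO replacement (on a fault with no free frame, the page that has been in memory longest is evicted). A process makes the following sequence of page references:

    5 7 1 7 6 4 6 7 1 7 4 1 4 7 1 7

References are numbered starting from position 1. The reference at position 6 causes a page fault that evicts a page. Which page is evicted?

pos 1: 5 → miss, frames (5)
pos 2: 7 → miss, frames (5 7)
pos 3: 1 → miss, frames (5 7 1)
pos 4: 7 → hit
pos 5: 6 → miss, frames (5 7 1 6)
pos 6: 4 → miss, evict 5, frames (7 1 6 4)
At position 6, page 5 is evicted.

5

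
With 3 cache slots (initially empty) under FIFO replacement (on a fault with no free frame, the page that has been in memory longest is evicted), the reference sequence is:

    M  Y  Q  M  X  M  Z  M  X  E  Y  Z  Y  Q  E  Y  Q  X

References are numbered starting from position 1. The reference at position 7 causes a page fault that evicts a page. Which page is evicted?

pos 1: M -> fault, frames (M)
pos 2: Y -> fault, frames (M Y)
pos 3: Q -> fault, frames (M Y Q)
pos 4: M -> hit
pos 5: X -> fault, evict M, frames (Y Q X)
pos 6: M -> fault, evict Y, frames (Q X M)
pos 7: Z -> fault, evict Q, frames (X M Z)
At position 7, page Q is evicted.

Q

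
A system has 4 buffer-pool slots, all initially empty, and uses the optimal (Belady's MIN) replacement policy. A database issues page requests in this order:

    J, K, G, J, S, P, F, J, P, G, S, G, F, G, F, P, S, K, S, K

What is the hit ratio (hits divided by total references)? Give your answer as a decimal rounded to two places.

J: fault, frames [J]
K: fault, frames [J, K]
G: fault, frames [J, K, G]
J: hit
S: fault, frames [J, K, G, S]
P: fault, evict K, frames [J, G, S, P]
F: fault, evict S, frames [J, G, P, F]
J: hit
P: hit
G: hit
S: fault, evict J, frames [G, P, F, S]
G: hit
F: hit
G: hit
F: hit
P: hit
S: hit
K: fault, evict F, frames [G, P, S, K]
S: hit
K: hit
Hits: 12 of 20 references → 12/20 = 0.6000.

0.60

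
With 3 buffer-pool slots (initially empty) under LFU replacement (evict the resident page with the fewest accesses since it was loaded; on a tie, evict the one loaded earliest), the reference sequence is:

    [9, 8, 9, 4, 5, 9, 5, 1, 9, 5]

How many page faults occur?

5

9: miss, frames {9}
8: miss, frames {9,8}
9: hit
4: miss, frames {9,8,4}
5: miss, evict 8, frames {9,4,5}
9: hit
5: hit
1: miss, evict 4, frames {9,5,1}
9: hit
5: hit
Page faults: 5.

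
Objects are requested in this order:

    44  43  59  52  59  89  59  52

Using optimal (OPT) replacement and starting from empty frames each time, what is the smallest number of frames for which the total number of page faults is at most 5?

3

f=1: 8 faults
f=2: 6 faults
f=3: 5 faults
f=4: 5 faults
f=5: 5 faults
Smallest f with faults ≤ 5 is 3.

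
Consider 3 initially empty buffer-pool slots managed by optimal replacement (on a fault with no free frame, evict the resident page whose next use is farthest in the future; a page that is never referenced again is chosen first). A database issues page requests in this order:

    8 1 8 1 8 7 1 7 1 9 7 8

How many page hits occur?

8 -> fault, frames (8)
1 -> fault, frames (8 1)
8 -> hit
1 -> hit
8 -> hit
7 -> fault, frames (8 1 7)
1 -> hit
7 -> hit
1 -> hit
9 -> fault, evict 1, frames (8 7 9)
7 -> hit
8 -> hit
Hits: 8.

8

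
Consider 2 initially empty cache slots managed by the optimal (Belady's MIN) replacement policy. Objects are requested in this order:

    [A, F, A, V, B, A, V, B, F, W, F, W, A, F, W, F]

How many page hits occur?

A → fault, frames {A}
F → fault, frames {A,F}
A → hit
V → fault, evict F, frames {A,V}
B → fault, evict V, frames {A,B}
A → hit
V → fault, evict A, frames {B,V}
B → hit
F → fault, evict V, frames {B,F}
W → fault, evict B, frames {F,W}
F → hit
W → hit
A → fault, evict W, frames {F,A}
F → hit
W → fault, evict A, frames {F,W}
F → hit
Hits: 7.

7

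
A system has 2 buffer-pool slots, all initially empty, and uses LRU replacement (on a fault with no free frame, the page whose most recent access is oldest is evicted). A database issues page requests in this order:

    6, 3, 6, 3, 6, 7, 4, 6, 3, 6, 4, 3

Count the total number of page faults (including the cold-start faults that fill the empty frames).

8

6 → fault, frames [6]
3 → fault, frames [6, 3]
6 → hit
3 → hit
6 → hit
7 → fault, evict 3, frames [6, 7]
4 → fault, evict 6, frames [7, 4]
6 → fault, evict 7, frames [4, 6]
3 → fault, evict 4, frames [6, 3]
6 → hit
4 → fault, evict 3, frames [6, 4]
3 → fault, evict 6, frames [4, 3]
Page faults: 8.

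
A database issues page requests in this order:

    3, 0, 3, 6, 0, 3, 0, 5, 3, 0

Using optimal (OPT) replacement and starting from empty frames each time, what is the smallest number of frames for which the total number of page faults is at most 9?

2

f=1: 10 faults
f=2: 6 faults
f=3: 4 faults
f=4: 4 faults
Smallest f with faults ≤ 9 is 2.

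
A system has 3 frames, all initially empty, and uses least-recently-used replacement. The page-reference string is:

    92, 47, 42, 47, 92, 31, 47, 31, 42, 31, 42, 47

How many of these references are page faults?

5

92 -> fault, frames [92]
47 -> fault, frames [92, 47]
42 -> fault, frames [92, 47, 42]
47 -> hit
92 -> hit
31 -> fault, evict 42, frames [47, 92, 31]
47 -> hit
31 -> hit
42 -> fault, evict 92, frames [47, 31, 42]
31 -> hit
42 -> hit
47 -> hit
Page faults: 5.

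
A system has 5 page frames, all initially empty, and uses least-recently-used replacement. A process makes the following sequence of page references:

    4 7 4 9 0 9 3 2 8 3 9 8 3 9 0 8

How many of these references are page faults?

7

4 -> miss, frames [4]
7 -> miss, frames [4, 7]
4 -> hit
9 -> miss, frames [7, 4, 9]
0 -> miss, frames [7, 4, 9, 0]
9 -> hit
3 -> miss, frames [7, 4, 0, 9, 3]
2 -> miss, evict 7, frames [4, 0, 9, 3, 2]
8 -> miss, evict 4, frames [0, 9, 3, 2, 8]
3 -> hit
9 -> hit
8 -> hit
3 -> hit
9 -> hit
0 -> hit
8 -> hit
Page faults: 7.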